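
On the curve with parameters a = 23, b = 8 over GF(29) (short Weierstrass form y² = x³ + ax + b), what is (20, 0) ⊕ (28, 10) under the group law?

(17, 11)

(20, 0) + (28, 10). λ = (10 - 0)/(28 - 20) ≡ 10/8 mod 29. 8⁻¹ ≡ 11 (mod 29) since 8·11 = 88 ≡ 1, so λ ≡ 23.
  x = λ² - 20 - 28 = 529 - 48 ≡ 17; y = λ·(20 - 17) - 0 ≡ 11. → (17, 11)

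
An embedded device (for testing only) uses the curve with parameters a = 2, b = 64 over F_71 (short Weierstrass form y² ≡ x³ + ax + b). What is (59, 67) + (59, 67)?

tangent at (59, 67): λ = (3·59² + 2)/(2·67) ≡ 8/63. 63⁻¹ ≡ 62 (mod 71) since 63·62 = 3906 ≡ 1, so λ ≡ 8·62 ≡ 70.
  x = λ² - 59 - 59 = 4900 - 118 ≡ 25; y = λ·(59 - 25) - 67 ≡ 41. → (25, 41)

(25, 41)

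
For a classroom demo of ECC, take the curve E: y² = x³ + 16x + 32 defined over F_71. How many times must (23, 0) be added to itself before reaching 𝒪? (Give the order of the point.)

2P: (23, 0) + (23, 0): same x and y₁ ≡ -y₂, so the sum is 𝒪.
2P = 𝒪, so the order is 2.

2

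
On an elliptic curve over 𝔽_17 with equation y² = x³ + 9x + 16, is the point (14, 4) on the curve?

y² = 4² ≡ 16; x³ + 9x + 16 = 2886 ≡ 13 (mod 17). 16 ≠ 13.

no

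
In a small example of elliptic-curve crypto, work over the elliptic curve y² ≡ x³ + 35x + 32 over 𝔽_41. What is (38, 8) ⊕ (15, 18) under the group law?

(38, 8) + (15, 18). λ = (18 - 8)/(15 - 38) ≡ 10/18 mod 41. 18⁻¹ ≡ 16 (mod 41), so λ ≡ 37.
  x = λ² - 38 - 15 = 1369 - 53 ≡ 4; y = λ·(38 - 4) - 8 ≡ 20. → (4, 20)

(4, 20)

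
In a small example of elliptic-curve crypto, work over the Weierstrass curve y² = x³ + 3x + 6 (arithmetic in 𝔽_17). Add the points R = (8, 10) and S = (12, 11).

(13, 10)

(8, 10) + (12, 11). λ = (11 - 10)/(12 - 8) ≡ 1/4 mod 17. 4⁻¹ ≡ 13 (mod 17) since 4·13 = 52 ≡ 1, so λ ≡ 13.
  x = λ² - 8 - 12 = 169 - 20 ≡ 13; y = λ·(8 - 13) - 10 ≡ 10. → (13, 10)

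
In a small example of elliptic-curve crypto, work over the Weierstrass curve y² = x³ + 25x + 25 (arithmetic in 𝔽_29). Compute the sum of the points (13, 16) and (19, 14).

(10, 12)

(13, 16) + (19, 14). λ = (14 - 16)/(19 - 13) ≡ 27/6 mod 29. 6⁻¹ ≡ 5 (mod 29) since 6·5 = 30 ≡ 1, so λ ≡ 19.
  x = λ² - 13 - 19 = 361 - 32 ≡ 10; y = λ·(13 - 10) - 16 ≡ 12. → (10, 12)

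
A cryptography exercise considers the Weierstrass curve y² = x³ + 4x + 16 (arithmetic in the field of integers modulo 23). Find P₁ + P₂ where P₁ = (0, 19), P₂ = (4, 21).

(2, 3)

(0, 19) + (4, 21). λ = (21 - 19)/(4 - 0) ≡ 2/4 mod 23. 4⁻¹ ≡ 6 (mod 23), so λ ≡ 12.
  x = λ² - 0 - 4 = 144 - 4 ≡ 2; y = λ·(0 - 2) - 19 ≡ 3. → (2, 3)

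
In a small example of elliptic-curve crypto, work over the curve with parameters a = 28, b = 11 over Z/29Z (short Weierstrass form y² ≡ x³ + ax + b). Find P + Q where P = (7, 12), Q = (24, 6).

(7, 12) + (24, 6). λ = (6 - 12)/(24 - 7) ≡ 23/17 mod 29. 17⁻¹ ≡ 12 (mod 29), so λ ≡ 15.
  x = λ² - 7 - 24 = 225 - 31 ≡ 20; y = λ·(7 - 20) - 12 ≡ 25. → (20, 25)

(20, 25)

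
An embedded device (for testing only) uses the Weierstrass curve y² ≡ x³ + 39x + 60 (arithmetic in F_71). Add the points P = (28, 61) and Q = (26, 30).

(28, 61) + (26, 30). λ = (30 - 61)/(26 - 28) ≡ 40/69 mod 71. 69⁻¹ ≡ 35 (mod 71) since 69·35 = 2415 ≡ 1, so λ ≡ 51.
  x = λ² - 28 - 26 = 2601 - 54 ≡ 62; y = λ·(28 - 62) - 61 ≡ 51. → (62, 51)

(62, 51)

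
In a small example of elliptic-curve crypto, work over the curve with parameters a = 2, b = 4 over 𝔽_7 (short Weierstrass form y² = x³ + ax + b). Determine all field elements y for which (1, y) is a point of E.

x³ + 2x + 4 = 7 ≡ 0 (mod 7).
Only y = 0 satisfies y² ≡ 0.

0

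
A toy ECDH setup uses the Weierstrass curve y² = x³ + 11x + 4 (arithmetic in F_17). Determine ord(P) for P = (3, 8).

11

2P: tangent at (3, 8): λ = (3·3² + 11)/(2·8) ≡ 4/16. 16⁻¹ ≡ 16 (mod 17), so λ ≡ 4·16 ≡ 13.
  x = λ² - 3 - 3 = 169 - 6 ≡ 10; y = λ·(3 - 10) - 8 ≡ 3. → (10, 3)
3P: (10, 3) + (3, 8). λ = (8 - 3)/(3 - 10) ≡ 5/10 mod 17. 10⁻¹ ≡ 12 (mod 17) since 10·12 = 120 ≡ 1, so λ ≡ 9.
  x = λ² - 10 - 3 = 81 - 13 ≡ 0; y = λ·(10 - 0) - 3 ≡ 2. → (0, 2)
4P: (0, 2) + (3, 8). λ = (8 - 2)/(3 - 0) ≡ 6/3 mod 17. 3⁻¹ ≡ 6 (mod 17) since 3·6 = 18 ≡ 1, so λ ≡ 2.
  x = λ² - 0 - 3 = 4 - 3 ≡ 1; y = λ·(0 - 1) - 2 ≡ 13. → (1, 13)
5P: (1, 13) + (3, 8). λ = (8 - 13)/(3 - 1) ≡ 12/2 mod 17. 2⁻¹ ≡ 9 (mod 17), so λ ≡ 6.
  x = λ² - 1 - 3 = 36 - 4 ≡ 15; y = λ·(1 - 15) - 13 ≡ 5. → (15, 5)
6P: (15, 5) + (3, 8). λ = (8 - 5)/(3 - 15) ≡ 3/5 mod 17. 5⁻¹ ≡ 7 (mod 17), so λ ≡ 4.
  x = λ² - 15 - 3 = 16 - 18 ≡ 15; y = λ·(15 - 15) - 5 ≡ 12. → (15, 12)
7P: (15, 12) + (3, 8). λ = (8 - 12)/(3 - 15) ≡ 13/5 mod 17. 5⁻¹ ≡ 7 (mod 17) since 5·7 = 35 ≡ 1, so λ ≡ 6.
  x = λ² - 15 - 3 = 36 - 18 ≡ 1; y = λ·(15 - 1) - 12 ≡ 4. → (1, 4)
8P: (1, 4) + (3, 8). λ = (8 - 4)/(3 - 1) ≡ 4/2 mod 17. 2⁻¹ ≡ 9 (mod 17) since 2·9 = 18 ≡ 1, so λ ≡ 2.
  x = λ² - 1 - 3 = 4 - 4 ≡ 0; y = λ·(1 - 0) - 4 ≡ 15. → (0, 15)
9P: (0, 15) + (3, 8). λ = (8 - 15)/(3 - 0) ≡ 10/3 mod 17. 3⁻¹ ≡ 6 (mod 17) since 3·6 = 18 ≡ 1, so λ ≡ 9.
  x = λ² - 0 - 3 = 81 - 3 ≡ 10; y = λ·(0 - 10) - 15 ≡ 14. → (10, 14)
10P: (10, 14) + (3, 8). λ = (8 - 14)/(3 - 10) ≡ 11/10 mod 17. 10⁻¹ ≡ 12 (mod 17), so λ ≡ 13.
  x = λ² - 10 - 3 = 169 - 13 ≡ 3; y = λ·(10 - 3) - 14 ≡ 9. → (3, 9)
11P: (3, 9) + (3, 8): same x and y₁ ≡ -y₂, so the sum is O.
11P = O, so the order is 11.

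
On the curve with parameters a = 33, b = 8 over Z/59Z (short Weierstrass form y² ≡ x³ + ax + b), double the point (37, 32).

tangent at (37, 32): λ = (3·37² + 33)/(2·32) ≡ 10/5. 5⁻¹ ≡ 12 (mod 59), so λ ≡ 10·12 ≡ 2.
  x = λ² - 37 - 37 = 4 - 74 ≡ 48; y = λ·(37 - 48) - 32 ≡ 5. → (48, 5)

(48, 5)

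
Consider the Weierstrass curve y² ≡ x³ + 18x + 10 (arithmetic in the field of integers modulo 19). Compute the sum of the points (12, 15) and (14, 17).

(12, 15) + (14, 17). λ = (17 - 15)/(14 - 12) ≡ 2/2 mod 19. 2⁻¹ ≡ 10 (mod 19), so λ ≡ 1.
  x = λ² - 12 - 14 = 1 - 26 ≡ 13; y = λ·(12 - 13) - 15 ≡ 3. → (13, 3)

(13, 3)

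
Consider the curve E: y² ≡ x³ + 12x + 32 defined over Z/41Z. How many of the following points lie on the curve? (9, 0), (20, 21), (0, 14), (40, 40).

(9, 0): 0² ≡ 0, rhs ≡ 8 → off.
(20, 21): 21² ≡ 31, rhs ≡ 31 → on.
(0, 14): 14² ≡ 32, rhs ≡ 32 → on.
(40, 40): 40² ≡ 1, rhs ≡ 19 → off.

2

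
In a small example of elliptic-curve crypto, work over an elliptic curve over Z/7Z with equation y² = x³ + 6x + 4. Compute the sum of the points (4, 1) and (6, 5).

(1, 5)

(4, 1) + (6, 5). λ = (5 - 1)/(6 - 4) ≡ 4/2 mod 7. 2⁻¹ ≡ 4 (mod 7), so λ ≡ 2.
  x = λ² - 4 - 6 = 4 - 10 ≡ 1; y = λ·(4 - 1) - 1 ≡ 5. → (1, 5)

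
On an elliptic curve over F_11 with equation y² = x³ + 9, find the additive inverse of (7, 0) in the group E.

(7, 0)

-(7, 0) = (7, -0 mod 11) = (7, 0).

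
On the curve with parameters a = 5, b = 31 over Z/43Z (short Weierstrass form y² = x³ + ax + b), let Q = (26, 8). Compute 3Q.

(23, 12)

Repeated addition: build up to 3Q.
2Q: tangent at (26, 8): λ = (3·26² + 5)/(2·8) ≡ 12/16. 16⁻¹ ≡ 35 (mod 43), so λ ≡ 12·35 ≡ 33.
  x = λ² - 26 - 26 = 1089 - 52 ≡ 5; y = λ·(26 - 5) - 8 ≡ 40. → (5, 40)
3Q: (5, 40) + (26, 8). λ = (8 - 40)/(26 - 5) ≡ 11/21 mod 43. 21⁻¹ ≡ 41 (mod 43), so λ ≡ 21.
  x = λ² - 5 - 26 = 441 - 31 ≡ 23; y = λ·(5 - 23) - 40 ≡ 12. → (23, 12)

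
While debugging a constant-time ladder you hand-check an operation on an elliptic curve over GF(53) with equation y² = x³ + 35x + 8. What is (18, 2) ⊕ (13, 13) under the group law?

(12, 6)

(18, 2) + (13, 13). λ = (13 - 2)/(13 - 18) ≡ 11/48 mod 53. 48⁻¹ ≡ 21 (mod 53), so λ ≡ 19.
  x = λ² - 18 - 13 = 361 - 31 ≡ 12; y = λ·(18 - 12) - 2 ≡ 6. → (12, 6)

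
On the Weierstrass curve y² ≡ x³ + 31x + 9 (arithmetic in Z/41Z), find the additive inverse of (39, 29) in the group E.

(39, 12)

-(39, 29) = (39, -29 mod 41) = (39, 12).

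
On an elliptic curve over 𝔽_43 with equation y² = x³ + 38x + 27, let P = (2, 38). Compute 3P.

Repeated addition: build up to 3P.
2P: tangent at (2, 38): λ = (3·2² + 38)/(2·38) ≡ 7/33. 33⁻¹ ≡ 30 (mod 43) since 33·30 = 990 ≡ 1, so λ ≡ 7·30 ≡ 38.
  x = λ² - 2 - 2 = 1444 - 4 ≡ 21; y = λ·(2 - 21) - 38 ≡ 14. → (21, 14)
3P: (21, 14) + (2, 38). λ = (38 - 14)/(2 - 21) ≡ 24/24 mod 43. 24⁻¹ ≡ 9 (mod 43) since 24·9 = 216 ≡ 1, so λ ≡ 1.
  x = λ² - 21 - 2 = 1 - 23 ≡ 21; y = λ·(21 - 21) - 14 ≡ 29. → (21, 29)

(21, 29)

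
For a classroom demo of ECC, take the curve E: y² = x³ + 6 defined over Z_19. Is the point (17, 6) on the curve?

yes

y² = 6² ≡ 17; x³ + 0x + 6 = 4919 ≡ 17 (mod 19). 17 = 17.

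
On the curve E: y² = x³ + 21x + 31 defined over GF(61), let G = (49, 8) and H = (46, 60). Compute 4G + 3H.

(48, 1)

First 4G:
Double-and-add on 4 = (100)₂. Start with G = (49, 8) for the leading 1-bit.
double: tangent at (49, 8): λ = (3·49² + 21)/(2·8) ≡ 26/16. 16⁻¹ ≡ 42 (mod 61) since 16·42 = 672 ≡ 1, so λ ≡ 26·42 ≡ 55.
  x = λ² - 49 - 49 = 3025 - 98 ≡ 60; y = λ·(49 - 60) - 8 ≡ 58. → (60, 58)
double: tangent at (60, 58): λ = (3·60² + 21)/(2·58) ≡ 24/55. 55⁻¹ ≡ 10 (mod 61), so λ ≡ 24·10 ≡ 57.
  x = λ² - 60 - 60 = 3249 - 120 ≡ 18; y = λ·(60 - 18) - 58 ≡ 18. → (18, 18)
4G = (18, 18).
Next 3H:
Repeated addition: build up to 3H.
2H: tangent at (46, 60): λ = (3·46² + 21)/(2·60) ≡ 25/59. 59⁻¹ ≡ 30 (mod 61), so λ ≡ 25·30 ≡ 18.
  x = λ² - 46 - 46 = 324 - 92 ≡ 49; y = λ·(46 - 49) - 60 ≡ 8. → (49, 8)
3H: (49, 8) + (46, 60). λ = (60 - 8)/(46 - 49) ≡ 52/58 mod 61. 58⁻¹ ≡ 20 (mod 61), so λ ≡ 3.
  x = λ² - 49 - 46 = 9 - 95 ≡ 36; y = λ·(49 - 36) - 8 ≡ 31. → (36, 31)
3H = (36, 31).
Finally 4G + 3H:
(18, 18) + (36, 31). λ = (31 - 18)/(36 - 18) ≡ 13/18 mod 61. 18⁻¹ ≡ 17 (mod 61), so λ ≡ 38.
  x = λ² - 18 - 36 = 1444 - 54 ≡ 48; y = λ·(18 - 48) - 18 ≡ 1. → (48, 1)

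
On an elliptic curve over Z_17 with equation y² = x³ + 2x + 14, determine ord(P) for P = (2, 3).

2P: tangent at (2, 3): λ = (3·2² + 2)/(2·3) ≡ 14/6. 6⁻¹ ≡ 3 (mod 17), so λ ≡ 14·3 ≡ 8.
  x = λ² - 2 - 2 = 64 - 4 ≡ 9; y = λ·(2 - 9) - 3 ≡ 9. → (9, 9)
3P: (9, 9) + (2, 3). λ = (3 - 9)/(2 - 9) ≡ 11/10 mod 17. 10⁻¹ ≡ 12 (mod 17), so λ ≡ 13.
  x = λ² - 9 - 2 = 169 - 11 ≡ 5; y = λ·(9 - 5) - 9 ≡ 9. → (5, 9)
4P: (5, 9) + (2, 3). λ = (3 - 9)/(2 - 5) ≡ 11/14 mod 17. 14⁻¹ ≡ 11 (mod 17), so λ ≡ 2.
  x = λ² - 5 - 2 = 4 - 7 ≡ 14; y = λ·(5 - 14) - 9 ≡ 7. → (14, 7)
5P: (14, 7) + (2, 3). λ = (3 - 7)/(2 - 14) ≡ 13/5 mod 17. 5⁻¹ ≡ 7 (mod 17) since 5·7 = 35 ≡ 1, so λ ≡ 6.
  x = λ² - 14 - 2 = 36 - 16 ≡ 3; y = λ·(14 - 3) - 7 ≡ 8. → (3, 8)
6P: (3, 8) + (2, 3). λ = (3 - 8)/(2 - 3) ≡ 12/16 mod 17. 16⁻¹ ≡ 16 (mod 17), so λ ≡ 5.
  x = λ² - 3 - 2 = 25 - 5 ≡ 3; y = λ·(3 - 3) - 8 ≡ 9. → (3, 9)
7P: (3, 9) + (2, 3). λ = (3 - 9)/(2 - 3) ≡ 11/16 mod 17. 16⁻¹ ≡ 16 (mod 17), so λ ≡ 6.
  x = λ² - 3 - 2 = 36 - 5 ≡ 14; y = λ·(3 - 14) - 9 ≡ 10. → (14, 10)
8P: (14, 10) + (2, 3). λ = (3 - 10)/(2 - 14) ≡ 10/5 mod 17. 5⁻¹ ≡ 7 (mod 17), so λ ≡ 2.
  x = λ² - 14 - 2 = 4 - 16 ≡ 5; y = λ·(14 - 5) - 10 ≡ 8. → (5, 8)
9P: (5, 8) + (2, 3). λ = (3 - 8)/(2 - 5) ≡ 12/14 mod 17. 14⁻¹ ≡ 11 (mod 17), so λ ≡ 13.
  x = λ² - 5 - 2 = 169 - 7 ≡ 9; y = λ·(5 - 9) - 8 ≡ 8. → (9, 8)
10P: (9, 8) + (2, 3). λ = (3 - 8)/(2 - 9) ≡ 12/10 mod 17. 10⁻¹ ≡ 12 (mod 17), so λ ≡ 8.
  x = λ² - 9 - 2 = 64 - 11 ≡ 2; y = λ·(9 - 2) - 8 ≡ 14. → (2, 14)
11P: (2, 14) + (2, 3): same x and y₁ ≡ -y₂, so the sum is O.
11P = O, so the order is 11.

11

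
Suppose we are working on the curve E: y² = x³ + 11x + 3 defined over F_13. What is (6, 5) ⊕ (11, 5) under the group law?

(9, 8)

(6, 5) + (11, 5). λ = (5 - 5)/(11 - 6) ≡ 0/5 mod 13. 5⁻¹ ≡ 8 (mod 13) since 5·8 = 40 ≡ 1, so λ ≡ 0.
  x = λ² - 6 - 11 = 0 - 17 ≡ 9; y = λ·(6 - 9) - 5 ≡ 8. → (9, 8)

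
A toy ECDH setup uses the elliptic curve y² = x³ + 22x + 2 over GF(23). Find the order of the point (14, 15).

2P: tangent at (14, 15): λ = (3·14² + 22)/(2·15) ≡ 12/7. 7⁻¹ ≡ 10 (mod 23), so λ ≡ 12·10 ≡ 5.
  x = λ² - 14 - 14 = 25 - 28 ≡ 20; y = λ·(14 - 20) - 15 ≡ 1. → (20, 1)
3P: (20, 1) + (14, 15). λ = (15 - 1)/(14 - 20) ≡ 14/17 mod 23. 17⁻¹ ≡ 19 (mod 23) since 17·19 = 323 ≡ 1, so λ ≡ 13.
  x = λ² - 20 - 14 = 169 - 34 ≡ 20; y = λ·(20 - 20) - 1 ≡ 22. → (20, 22)
4P: (20, 22) + (14, 15). λ = (15 - 22)/(14 - 20) ≡ 16/17 mod 23. 17⁻¹ ≡ 19 (mod 23) since 17·19 = 323 ≡ 1, so λ ≡ 5.
  x = λ² - 20 - 14 = 25 - 34 ≡ 14; y = λ·(20 - 14) - 22 ≡ 8. → (14, 8)
5P: (14, 8) + (14, 15): same x and y₁ ≡ -y₂, so the sum is O.
5P = O, so the order is 5.

5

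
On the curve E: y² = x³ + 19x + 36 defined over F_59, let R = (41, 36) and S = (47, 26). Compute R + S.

(41, 36) + (47, 26). λ = (26 - 36)/(47 - 41) ≡ 49/6 mod 59. 6⁻¹ ≡ 10 (mod 59) since 6·10 = 60 ≡ 1, so λ ≡ 18.
  x = λ² - 41 - 47 = 324 - 88 ≡ 0; y = λ·(41 - 0) - 36 ≡ 53. → (0, 53)

(0, 53)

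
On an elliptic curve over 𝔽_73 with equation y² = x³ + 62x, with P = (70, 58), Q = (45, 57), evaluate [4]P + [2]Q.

First 4P:
Repeated addition: build up to 4P.
2P: tangent at (70, 58): λ = (3·70² + 62)/(2·58) ≡ 16/43. 43⁻¹ ≡ 17 (mod 73), so λ ≡ 16·17 ≡ 53.
  x = λ² - 70 - 70 = 2809 - 140 ≡ 41; y = λ·(70 - 41) - 58 ≡ 19. → (41, 19)
3P: (41, 19) + (70, 58). λ = (58 - 19)/(70 - 41) ≡ 39/29 mod 73. 29⁻¹ ≡ 68 (mod 73) since 29·68 = 1972 ≡ 1, so λ ≡ 24.
  x = λ² - 41 - 70 = 576 - 111 ≡ 27; y = λ·(41 - 27) - 19 ≡ 25. → (27, 25)
4P: (27, 25) + (70, 58). λ = (58 - 25)/(70 - 27) ≡ 33/43 mod 73. 43⁻¹ ≡ 17 (mod 73) since 43·17 = 731 ≡ 1, so λ ≡ 50.
  x = λ² - 27 - 70 = 2500 - 97 ≡ 67; y = λ·(27 - 67) - 25 ≡ 19. → (67, 19)
4P = (67, 19).
Next 2Q:
Repeated addition: build up to 2Q.
2Q: tangent at (45, 57): λ = (3·45² + 62)/(2·57) ≡ 5/41. 41⁻¹ ≡ 57 (mod 73), so λ ≡ 5·57 ≡ 66.
  x = λ² - 45 - 45 = 4356 - 90 ≡ 32; y = λ·(45 - 32) - 57 ≡ 71. → (32, 71)
2Q = (32, 71).
Finally 4P + 2Q:
(67, 19) + (32, 71). λ = (71 - 19)/(32 - 67) ≡ 52/38 mod 73. 38⁻¹ ≡ 25 (mod 73) since 38·25 = 950 ≡ 1, so λ ≡ 59.
  x = λ² - 67 - 32 = 3481 - 99 ≡ 24; y = λ·(67 - 24) - 19 ≡ 36. → (24, 36)

(24, 36)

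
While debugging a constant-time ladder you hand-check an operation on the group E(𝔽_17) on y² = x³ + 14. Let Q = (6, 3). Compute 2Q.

(6, 14)

tangent at (6, 3): λ = (3·6² + 0)/(2·3) ≡ 6/6. 6⁻¹ ≡ 3 (mod 17) since 6·3 = 18 ≡ 1, so λ ≡ 6·3 ≡ 1.
  x = λ² - 6 - 6 = 1 - 12 ≡ 6; y = λ·(6 - 6) - 3 ≡ 14. → (6, 14)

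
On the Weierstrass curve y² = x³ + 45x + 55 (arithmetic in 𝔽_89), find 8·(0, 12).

(68, 23)

Write Q = (0, 12).
Double-and-add on 8 = (1000)₂. Start with Q = (0, 12) for the leading 1-bit.
double: tangent at (0, 12): λ = (3·0² + 45)/(2·12) ≡ 45/24. 24⁻¹ ≡ 26 (mod 89) since 24·26 = 624 ≡ 1, so λ ≡ 45·26 ≡ 13.
  x = λ² - 0 - 0 = 169 - 0 ≡ 80; y = λ·(0 - 80) - 12 ≡ 16. → (80, 16)
double: tangent at (80, 16): λ = (3·80² + 45)/(2·16) ≡ 21/32. 32⁻¹ ≡ 64 (mod 89), so λ ≡ 21·64 ≡ 9.
  x = λ² - 80 - 80 = 81 - 160 ≡ 10; y = λ·(80 - 10) - 16 ≡ 80. → (10, 80)
double: tangent at (10, 80): λ = (3·10² + 45)/(2·80) ≡ 78/71. 71⁻¹ ≡ 84 (mod 89) since 71·84 = 5964 ≡ 1, so λ ≡ 78·84 ≡ 55.
  x = λ² - 10 - 10 = 3025 - 20 ≡ 68; y = λ·(10 - 68) - 80 ≡ 23. → (68, 23)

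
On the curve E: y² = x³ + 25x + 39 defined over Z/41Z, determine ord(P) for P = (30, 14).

2P: tangent at (30, 14): λ = (3·30² + 25)/(2·14) ≡ 19/28. 28⁻¹ ≡ 22 (mod 41) since 28·22 = 616 ≡ 1, so λ ≡ 19·22 ≡ 8.
  x = λ² - 30 - 30 = 64 - 60 ≡ 4; y = λ·(30 - 4) - 14 ≡ 30. → (4, 30)
3P: (4, 30) + (30, 14). λ = (14 - 30)/(30 - 4) ≡ 25/26 mod 41. 26⁻¹ ≡ 30 (mod 41), so λ ≡ 12.
  x = λ² - 4 - 30 = 144 - 34 ≡ 28; y = λ·(4 - 28) - 30 ≡ 10. → (28, 10)
4P: (28, 10) + (30, 14). λ = (14 - 10)/(30 - 28) ≡ 4/2 mod 41. 2⁻¹ ≡ 21 (mod 41) since 2·21 = 42 ≡ 1, so λ ≡ 2.
  x = λ² - 28 - 30 = 4 - 58 ≡ 28; y = λ·(28 - 28) - 10 ≡ 31. → (28, 31)
5P: (28, 31) + (30, 14). λ = (14 - 31)/(30 - 28) ≡ 24/2 mod 41. 2⁻¹ ≡ 21 (mod 41), so λ ≡ 12.
  x = λ² - 28 - 30 = 144 - 58 ≡ 4; y = λ·(28 - 4) - 31 ≡ 11. → (4, 11)
6P: (4, 11) + (30, 14). λ = (14 - 11)/(30 - 4) ≡ 3/26 mod 41. 26⁻¹ ≡ 30 (mod 41) since 26·30 = 780 ≡ 1, so λ ≡ 8.
  x = λ² - 4 - 30 = 64 - 34 ≡ 30; y = λ·(4 - 30) - 11 ≡ 27. → (30, 27)
7P: (30, 27) + (30, 14): same x and y₁ ≡ -y₂, so the sum is O.
7P = O, so the order is 7.

7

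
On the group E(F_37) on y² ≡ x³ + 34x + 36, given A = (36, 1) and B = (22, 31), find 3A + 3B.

(21, 13)

First 3A:
Repeated addition: build up to 3A.
2A: tangent at (36, 1): λ = (3·36² + 34)/(2·1) ≡ 0/2. 2⁻¹ ≡ 19 (mod 37), so λ ≡ 0·19 ≡ 0.
  x = λ² - 36 - 36 = 0 - 72 ≡ 2; y = λ·(36 - 2) - 1 ≡ 36. → (2, 36)
3A: (2, 36) + (36, 1). λ = (1 - 36)/(36 - 2) ≡ 2/34 mod 37. 34⁻¹ ≡ 12 (mod 37), so λ ≡ 24.
  x = λ² - 2 - 36 = 576 - 38 ≡ 20; y = λ·(2 - 20) - 36 ≡ 13. → (20, 13)
3A = (20, 13).
Next 3B:
Repeated addition: build up to 3B.
2B: tangent at (22, 31): λ = (3·22² + 34)/(2·31) ≡ 6/25. 25⁻¹ ≡ 3 (mod 37) since 25·3 = 75 ≡ 1, so λ ≡ 6·3 ≡ 18.
  x = λ² - 22 - 22 = 324 - 44 ≡ 21; y = λ·(22 - 21) - 31 ≡ 24. → (21, 24)
3B: (21, 24) + (22, 31). λ = (31 - 24)/(22 - 21) ≡ 7/1 mod 37. 1⁻¹ ≡ 1 (mod 37) since 1·1 = 1 ≡ 1, so λ ≡ 7.
  x = λ² - 21 - 22 = 49 - 43 ≡ 6; y = λ·(21 - 6) - 24 ≡ 7. → (6, 7)
3B = (6, 7).
Finally 3A + 3B:
(20, 13) + (6, 7). λ = (7 - 13)/(6 - 20) ≡ 31/23 mod 37. 23⁻¹ ≡ 29 (mod 37) since 23·29 = 667 ≡ 1, so λ ≡ 11.
  x = λ² - 20 - 6 = 121 - 26 ≡ 21; y = λ·(20 - 21) - 13 ≡ 13. → (21, 13)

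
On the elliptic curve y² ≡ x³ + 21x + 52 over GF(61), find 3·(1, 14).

Write G = (1, 14).
Repeated addition: build up to 3G.
2G: tangent at (1, 14): λ = (3·1² + 21)/(2·14) ≡ 24/28. 28⁻¹ ≡ 24 (mod 61), so λ ≡ 24·24 ≡ 27.
  x = λ² - 1 - 1 = 729 - 2 ≡ 56; y = λ·(1 - 56) - 14 ≡ 26. → (56, 26)
3G: (56, 26) + (1, 14). λ = (14 - 26)/(1 - 56) ≡ 49/6 mod 61. 6⁻¹ ≡ 51 (mod 61), so λ ≡ 59.
  x = λ² - 56 - 1 = 3481 - 57 ≡ 8; y = λ·(56 - 8) - 26 ≡ 0. → (8, 0)

(8, 0)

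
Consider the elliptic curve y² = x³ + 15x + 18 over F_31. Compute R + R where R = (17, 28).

tangent at (17, 28): λ = (3·17² + 15)/(2·28) ≡ 14/25. 25⁻¹ ≡ 5 (mod 31), so λ ≡ 14·5 ≡ 8.
  x = λ² - 17 - 17 = 64 - 34 ≡ 30; y = λ·(17 - 30) - 28 ≡ 23. → (30, 23)

(30, 23)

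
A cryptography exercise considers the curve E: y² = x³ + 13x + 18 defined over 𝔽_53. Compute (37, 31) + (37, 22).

O

The two points share x = 37 and their y-coordinates satisfy 31 + 22 ≡ 0 (mod 53), so they are inverses. Their sum is O.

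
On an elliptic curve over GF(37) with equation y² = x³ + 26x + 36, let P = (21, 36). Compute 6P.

O

Repeated addition: build up to 6P.
2P: tangent at (21, 36): λ = (3·21² + 26)/(2·36) ≡ 17/35. 35⁻¹ ≡ 18 (mod 37) since 35·18 = 630 ≡ 1, so λ ≡ 17·18 ≡ 10.
  x = λ² - 21 - 21 = 100 - 42 ≡ 21; y = λ·(21 - 21) - 36 ≡ 1. → (21, 1)
3P: (21, 1) + (21, 36): same x and y₁ ≡ -y₂, so the sum is the point at infinity.
4P: the point at infinity + (21, 36) = (21, 36) (identity).
5P: tangent at (21, 36): λ = (3·21² + 26)/(2·36) ≡ 17/35. 35⁻¹ ≡ 18 (mod 37), so λ ≡ 17·18 ≡ 10.
  x = λ² - 21 - 21 = 100 - 42 ≡ 21; y = λ·(21 - 21) - 36 ≡ 1. → (21, 1)
6P: (21, 1) + (21, 36): same x and y₁ ≡ -y₂, so the sum is the point at infinity.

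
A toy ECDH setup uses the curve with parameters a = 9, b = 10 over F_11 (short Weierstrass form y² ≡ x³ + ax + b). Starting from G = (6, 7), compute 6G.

(2, 5)

Double-and-add on 6 = (110)₂. Start with G = (6, 7) for the leading 1-bit.
double: tangent at (6, 7): λ = (3·6² + 9)/(2·7) ≡ 7/3. 3⁻¹ ≡ 4 (mod 11) since 3·4 = 12 ≡ 1, so λ ≡ 7·4 ≡ 6.
  x = λ² - 6 - 6 = 36 - 12 ≡ 2; y = λ·(6 - 2) - 7 ≡ 6. → (2, 6)
add G: (2, 6) + (6, 7). λ = (7 - 6)/(6 - 2) ≡ 1/4 mod 11. 4⁻¹ ≡ 3 (mod 11), so λ ≡ 3.
  x = λ² - 2 - 6 = 9 - 8 ≡ 1; y = λ·(2 - 1) - 6 ≡ 8. → (1, 8)
double: tangent at (1, 8): λ = (3·1² + 9)/(2·8) ≡ 1/5. 5⁻¹ ≡ 9 (mod 11) since 5·9 = 45 ≡ 1, so λ ≡ 1·9 ≡ 9.
  x = λ² - 1 - 1 = 81 - 2 ≡ 2; y = λ·(1 - 2) - 8 ≡ 5. → (2, 5)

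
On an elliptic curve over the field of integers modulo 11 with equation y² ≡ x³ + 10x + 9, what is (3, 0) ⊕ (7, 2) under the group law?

(3, 0) + (7, 2). λ = (2 - 0)/(7 - 3) ≡ 2/4 mod 11. 4⁻¹ ≡ 3 (mod 11), so λ ≡ 6.
  x = λ² - 3 - 7 = 36 - 10 ≡ 4; y = λ·(3 - 4) - 0 ≡ 5. → (4, 5)

(4, 5)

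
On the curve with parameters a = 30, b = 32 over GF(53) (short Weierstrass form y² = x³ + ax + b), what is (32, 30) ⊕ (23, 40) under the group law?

(47, 22)

(32, 30) + (23, 40). λ = (40 - 30)/(23 - 32) ≡ 10/44 mod 53. 44⁻¹ ≡ 47 (mod 53), so λ ≡ 46.
  x = λ² - 32 - 23 = 2116 - 55 ≡ 47; y = λ·(32 - 47) - 30 ≡ 22. → (47, 22)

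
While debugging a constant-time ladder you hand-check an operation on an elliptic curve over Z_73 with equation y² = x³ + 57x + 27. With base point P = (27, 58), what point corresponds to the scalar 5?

(31, 7)

Repeated addition: build up to 5P.
2P: tangent at (27, 58): λ = (3·27² + 57)/(2·58) ≡ 54/43. 43⁻¹ ≡ 17 (mod 73), so λ ≡ 54·17 ≡ 42.
  x = λ² - 27 - 27 = 1764 - 54 ≡ 31; y = λ·(27 - 31) - 58 ≡ 66. → (31, 66)
3P: (31, 66) + (27, 58). λ = (58 - 66)/(27 - 31) ≡ 65/69 mod 73. 69⁻¹ ≡ 18 (mod 73), so λ ≡ 2.
  x = λ² - 31 - 27 = 4 - 58 ≡ 19; y = λ·(31 - 19) - 66 ≡ 31. → (19, 31)
4P: (19, 31) + (27, 58). λ = (58 - 31)/(27 - 19) ≡ 27/8 mod 73. 8⁻¹ ≡ 64 (mod 73), so λ ≡ 49.
  x = λ² - 19 - 27 = 2401 - 46 ≡ 19; y = λ·(19 - 19) - 31 ≡ 42. → (19, 42)
5P: (19, 42) + (27, 58). λ = (58 - 42)/(27 - 19) ≡ 16/8 mod 73. 8⁻¹ ≡ 64 (mod 73) since 8·64 = 512 ≡ 1, so λ ≡ 2.
  x = λ² - 19 - 27 = 4 - 46 ≡ 31; y = λ·(19 - 31) - 42 ≡ 7. → (31, 7)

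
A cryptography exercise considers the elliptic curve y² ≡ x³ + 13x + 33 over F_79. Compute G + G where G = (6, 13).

(64, 27)

tangent at (6, 13): λ = (3·6² + 13)/(2·13) ≡ 42/26. 26⁻¹ ≡ 76 (mod 79), so λ ≡ 42·76 ≡ 32.
  x = λ² - 6 - 6 = 1024 - 12 ≡ 64; y = λ·(6 - 64) - 13 ≡ 27. → (64, 27)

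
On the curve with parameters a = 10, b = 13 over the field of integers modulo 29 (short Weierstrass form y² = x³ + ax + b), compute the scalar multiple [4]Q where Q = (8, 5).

(20, 8)

Double-and-add on 4 = (100)₂. Start with Q = (8, 5) for the leading 1-bit.
double: tangent at (8, 5): λ = (3·8² + 10)/(2·5) ≡ 28/10. 10⁻¹ ≡ 3 (mod 29) since 10·3 = 30 ≡ 1, so λ ≡ 28·3 ≡ 26.
  x = λ² - 8 - 8 = 676 - 16 ≡ 22; y = λ·(8 - 22) - 5 ≡ 8. → (22, 8)
double: tangent at (22, 8): λ = (3·22² + 10)/(2·8) ≡ 12/16. 16⁻¹ ≡ 20 (mod 29), so λ ≡ 12·20 ≡ 8.
  x = λ² - 22 - 22 = 64 - 44 ≡ 20; y = λ·(22 - 20) - 8 ≡ 8. → (20, 8)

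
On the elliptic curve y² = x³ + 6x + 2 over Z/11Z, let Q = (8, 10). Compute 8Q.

Repeated addition: build up to 8Q.
2Q: tangent at (8, 10): λ = (3·8² + 6)/(2·10) ≡ 0/9. 9⁻¹ ≡ 5 (mod 11), so λ ≡ 0·5 ≡ 0.
  x = λ² - 8 - 8 = 0 - 16 ≡ 6; y = λ·(8 - 6) - 10 ≡ 1. → (6, 1)
3Q: (6, 1) + (8, 10). λ = (10 - 1)/(8 - 6) ≡ 9/2 mod 11. 2⁻¹ ≡ 6 (mod 11) since 2·6 = 12 ≡ 1, so λ ≡ 10.
  x = λ² - 6 - 8 = 100 - 14 ≡ 9; y = λ·(6 - 9) - 1 ≡ 2. → (9, 2)
4Q: (9, 2) + (8, 10). λ = (10 - 2)/(8 - 9) ≡ 8/10 mod 11. 10⁻¹ ≡ 10 (mod 11), so λ ≡ 3.
  x = λ² - 9 - 8 = 9 - 17 ≡ 3; y = λ·(9 - 3) - 2 ≡ 5. → (3, 5)
5Q: (3, 5) + (8, 10). λ = (10 - 5)/(8 - 3) ≡ 5/5 mod 11. 5⁻¹ ≡ 9 (mod 11) since 5·9 = 45 ≡ 1, so λ ≡ 1.
  x = λ² - 3 - 8 = 1 - 11 ≡ 1; y = λ·(3 - 1) - 5 ≡ 8. → (1, 8)
6Q: (1, 8) + (8, 10). λ = (10 - 8)/(8 - 1) ≡ 2/7 mod 11. 7⁻¹ ≡ 8 (mod 11), so λ ≡ 5.
  x = λ² - 1 - 8 = 25 - 9 ≡ 5; y = λ·(1 - 5) - 8 ≡ 5. → (5, 5)
7Q: (5, 5) + (8, 10). λ = (10 - 5)/(8 - 5) ≡ 5/3 mod 11. 3⁻¹ ≡ 4 (mod 11) since 3·4 = 12 ≡ 1, so λ ≡ 9.
  x = λ² - 5 - 8 = 81 - 13 ≡ 2; y = λ·(5 - 2) - 5 ≡ 0. → (2, 0)
8Q: (2, 0) + (8, 10). λ = (10 - 0)/(8 - 2) ≡ 10/6 mod 11. 6⁻¹ ≡ 2 (mod 11), so λ ≡ 9.
  x = λ² - 2 - 8 = 81 - 10 ≡ 5; y = λ·(2 - 5) - 0 ≡ 6. → (5, 6)

(5, 6)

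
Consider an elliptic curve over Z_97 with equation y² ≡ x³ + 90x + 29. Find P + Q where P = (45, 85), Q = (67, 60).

(39, 14)

(45, 85) + (67, 60). λ = (60 - 85)/(67 - 45) ≡ 72/22 mod 97. 22⁻¹ ≡ 75 (mod 97), so λ ≡ 65.
  x = λ² - 45 - 67 = 4225 - 112 ≡ 39; y = λ·(45 - 39) - 85 ≡ 14. → (39, 14)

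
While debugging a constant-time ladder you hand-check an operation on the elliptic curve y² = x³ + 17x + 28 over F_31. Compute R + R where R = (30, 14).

(12, 21)

tangent at (30, 14): λ = (3·30² + 17)/(2·14) ≡ 20/28. 28⁻¹ ≡ 10 (mod 31), so λ ≡ 20·10 ≡ 14.
  x = λ² - 30 - 30 = 196 - 60 ≡ 12; y = λ·(30 - 12) - 14 ≡ 21. → (12, 21)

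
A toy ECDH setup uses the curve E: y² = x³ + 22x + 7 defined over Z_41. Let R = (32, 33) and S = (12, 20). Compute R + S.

(32, 33) + (12, 20). λ = (20 - 33)/(12 - 32) ≡ 28/21 mod 41. 21⁻¹ ≡ 2 (mod 41), so λ ≡ 15.
  x = λ² - 32 - 12 = 225 - 44 ≡ 17; y = λ·(32 - 17) - 33 ≡ 28. → (17, 28)

(17, 28)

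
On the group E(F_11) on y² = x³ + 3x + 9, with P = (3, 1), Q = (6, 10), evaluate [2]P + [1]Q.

(0, 3)

First 2P:
Repeated addition: build up to 2P.
2P: tangent at (3, 1): λ = (3·3² + 3)/(2·1) ≡ 8/2. 2⁻¹ ≡ 6 (mod 11) since 2·6 = 12 ≡ 1, so λ ≡ 8·6 ≡ 4.
  x = λ² - 3 - 3 = 16 - 6 ≡ 10; y = λ·(3 - 10) - 1 ≡ 4. → (10, 4)
2P = (10, 4).
Finally 2P + Q:
(10, 4) + (6, 10). λ = (10 - 4)/(6 - 10) ≡ 6/7 mod 11. 7⁻¹ ≡ 8 (mod 11), so λ ≡ 4.
  x = λ² - 10 - 6 = 16 - 16 ≡ 0; y = λ·(10 - 0) - 4 ≡ 3. → (0, 3)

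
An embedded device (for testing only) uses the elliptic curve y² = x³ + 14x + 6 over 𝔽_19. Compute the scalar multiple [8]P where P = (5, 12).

Double-and-add on 8 = (1000)₂. Start with P = (5, 12) for the leading 1-bit.
double: tangent at (5, 12): λ = (3·5² + 14)/(2·12) ≡ 13/5. 5⁻¹ ≡ 4 (mod 19) since 5·4 = 20 ≡ 1, so λ ≡ 13·4 ≡ 14.
  x = λ² - 5 - 5 = 196 - 10 ≡ 15; y = λ·(5 - 15) - 12 ≡ 0. → (15, 0)
double: (15, 0) + (15, 0): same x and y₁ ≡ -y₂, so the sum is O.
double: O + O = O (identity).

O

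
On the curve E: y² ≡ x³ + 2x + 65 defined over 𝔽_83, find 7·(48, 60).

Write G = (48, 60).
Repeated addition: build up to 7G.
2G: tangent at (48, 60): λ = (3·48² + 2)/(2·60) ≡ 25/37. 37⁻¹ ≡ 9 (mod 83), so λ ≡ 25·9 ≡ 59.
  x = λ² - 48 - 48 = 3481 - 96 ≡ 65; y = λ·(48 - 65) - 60 ≡ 16. → (65, 16)
3G: (65, 16) + (48, 60). λ = (60 - 16)/(48 - 65) ≡ 44/66 mod 83. 66⁻¹ ≡ 39 (mod 83) since 66·39 = 2574 ≡ 1, so λ ≡ 56.
  x = λ² - 65 - 48 = 3136 - 113 ≡ 35; y = λ·(65 - 35) - 16 ≡ 4. → (35, 4)
4G: (35, 4) + (48, 60). λ = (60 - 4)/(48 - 35) ≡ 56/13 mod 83. 13⁻¹ ≡ 32 (mod 83), so λ ≡ 49.
  x = λ² - 35 - 48 = 2401 - 83 ≡ 77; y = λ·(35 - 77) - 4 ≡ 13. → (77, 13)
5G: (77, 13) + (48, 60). λ = (60 - 13)/(48 - 77) ≡ 47/54 mod 83. 54⁻¹ ≡ 20 (mod 83), so λ ≡ 27.
  x = λ² - 77 - 48 = 729 - 125 ≡ 23; y = λ·(77 - 23) - 13 ≡ 34. → (23, 34)
6G: (23, 34) + (48, 60). λ = (60 - 34)/(48 - 23) ≡ 26/25 mod 83. 25⁻¹ ≡ 10 (mod 83), so λ ≡ 11.
  x = λ² - 23 - 48 = 121 - 71 ≡ 50; y = λ·(23 - 50) - 34 ≡ 1. → (50, 1)
7G: (50, 1) + (48, 60). λ = (60 - 1)/(48 - 50) ≡ 59/81 mod 83. 81⁻¹ ≡ 41 (mod 83) since 81·41 = 3321 ≡ 1, so λ ≡ 12.
  x = λ² - 50 - 48 = 144 - 98 ≡ 46; y = λ·(50 - 46) - 1 ≡ 47. → (46, 47)

(46, 47)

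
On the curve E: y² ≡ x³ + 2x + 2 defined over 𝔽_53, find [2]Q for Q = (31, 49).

(15, 11)

tangent at (31, 49): λ = (3·31² + 2)/(2·49) ≡ 23/45. 45⁻¹ ≡ 33 (mod 53), so λ ≡ 23·33 ≡ 17.
  x = λ² - 31 - 31 = 289 - 62 ≡ 15; y = λ·(31 - 15) - 49 ≡ 11. → (15, 11)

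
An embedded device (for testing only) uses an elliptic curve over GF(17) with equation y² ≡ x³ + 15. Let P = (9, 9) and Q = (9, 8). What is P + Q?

O

The two points share x = 9 and their y-coordinates satisfy 9 + 8 ≡ 0 (mod 17), so they are inverses. Their sum is the point at infinity.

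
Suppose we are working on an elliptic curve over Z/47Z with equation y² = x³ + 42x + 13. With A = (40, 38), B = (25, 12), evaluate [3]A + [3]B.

First 3A:
Repeated addition: build up to 3A.
2A: tangent at (40, 38): λ = (3·40² + 42)/(2·38) ≡ 1/29. 29⁻¹ ≡ 13 (mod 47) since 29·13 = 377 ≡ 1, so λ ≡ 1·13 ≡ 13.
  x = λ² - 40 - 40 = 169 - 80 ≡ 42; y = λ·(40 - 42) - 38 ≡ 30. → (42, 30)
3A: (42, 30) + (40, 38). λ = (38 - 30)/(40 - 42) ≡ 8/45 mod 47. 45⁻¹ ≡ 23 (mod 47), so λ ≡ 43.
  x = λ² - 42 - 40 = 1849 - 82 ≡ 28; y = λ·(42 - 28) - 30 ≡ 8. → (28, 8)
3A = (28, 8).
Next 3B:
Repeated addition: build up to 3B.
2B: tangent at (25, 12): λ = (3·25² + 42)/(2·12) ≡ 37/24. 24⁻¹ ≡ 2 (mod 47), so λ ≡ 37·2 ≡ 27.
  x = λ² - 25 - 25 = 729 - 50 ≡ 21; y = λ·(25 - 21) - 12 ≡ 2. → (21, 2)
3B: (21, 2) + (25, 12). λ = (12 - 2)/(25 - 21) ≡ 10/4 mod 47. 4⁻¹ ≡ 12 (mod 47) since 4·12 = 48 ≡ 1, so λ ≡ 26.
  x = λ² - 21 - 25 = 676 - 46 ≡ 19; y = λ·(21 - 19) - 2 ≡ 3. → (19, 3)
3B = (19, 3).
Finally 3A + 3B:
(28, 8) + (19, 3). λ = (3 - 8)/(19 - 28) ≡ 42/38 mod 47. 38⁻¹ ≡ 26 (mod 47) since 38·26 = 988 ≡ 1, so λ ≡ 11.
  x = λ² - 28 - 19 = 121 - 47 ≡ 27; y = λ·(28 - 27) - 8 ≡ 3. → (27, 3)

(27, 3)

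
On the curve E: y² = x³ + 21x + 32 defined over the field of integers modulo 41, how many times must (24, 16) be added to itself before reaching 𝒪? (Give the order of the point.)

2P: tangent at (24, 16): λ = (3·24² + 21)/(2·16) ≡ 27/32. 32⁻¹ ≡ 9 (mod 41), so λ ≡ 27·9 ≡ 38.
  x = λ² - 24 - 24 = 1444 - 48 ≡ 2; y = λ·(24 - 2) - 16 ≡ 0. → (2, 0)
3P: (2, 0) + (24, 16). λ = (16 - 0)/(24 - 2) ≡ 16/22 mod 41. 22⁻¹ ≡ 28 (mod 41) since 22·28 = 616 ≡ 1, so λ ≡ 38.
  x = λ² - 2 - 24 = 1444 - 26 ≡ 24; y = λ·(2 - 24) - 0 ≡ 25. → (24, 25)
4P: (24, 25) + (24, 16): same x and y₁ ≡ -y₂, so the sum is 𝒪.
4P = 𝒪, so the order is 4.

4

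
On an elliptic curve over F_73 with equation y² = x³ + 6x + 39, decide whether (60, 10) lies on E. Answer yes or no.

y² = 10² ≡ 27; x³ + 6x + 39 = 216399 ≡ 27 (mod 73). 27 = 27.

yes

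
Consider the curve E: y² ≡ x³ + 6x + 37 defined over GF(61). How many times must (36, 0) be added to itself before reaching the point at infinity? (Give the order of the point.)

2

2P: (36, 0) + (36, 0): same x and y₁ ≡ -y₂, so the sum is the point at infinity.
2P = the point at infinity, so the order is 2.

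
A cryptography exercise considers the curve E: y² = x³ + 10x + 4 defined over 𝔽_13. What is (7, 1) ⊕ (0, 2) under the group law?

(7, 1) + (0, 2). λ = (2 - 1)/(0 - 7) ≡ 1/6 mod 13. 6⁻¹ ≡ 11 (mod 13) since 6·11 = 66 ≡ 1, so λ ≡ 11.
  x = λ² - 7 - 0 = 121 - 7 ≡ 10; y = λ·(7 - 10) - 1 ≡ 5. → (10, 5)

(10, 5)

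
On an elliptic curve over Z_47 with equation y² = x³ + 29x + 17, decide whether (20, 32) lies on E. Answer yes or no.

y² = 32² ≡ 37; x³ + 29x + 17 = 8597 ≡ 43 (mod 47). 37 ≠ 43.

no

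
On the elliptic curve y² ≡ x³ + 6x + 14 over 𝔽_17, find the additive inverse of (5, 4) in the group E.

(5, 13)

-(5, 4) = (5, -4 mod 17) = (5, 13).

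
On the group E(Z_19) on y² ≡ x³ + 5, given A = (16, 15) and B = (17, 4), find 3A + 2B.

(17, 15)

First 3A:
Repeated addition: build up to 3A.
2A: tangent at (16, 15): λ = (3·16² + 0)/(2·15) ≡ 8/11. 11⁻¹ ≡ 7 (mod 19), so λ ≡ 8·7 ≡ 18.
  x = λ² - 16 - 16 = 324 - 32 ≡ 7; y = λ·(16 - 7) - 15 ≡ 14. → (7, 14)
3A: (7, 14) + (16, 15). λ = (15 - 14)/(16 - 7) ≡ 1/9 mod 19. 9⁻¹ ≡ 17 (mod 19) since 9·17 = 153 ≡ 1, so λ ≡ 17.
  x = λ² - 7 - 16 = 289 - 23 ≡ 0; y = λ·(7 - 0) - 14 ≡ 10. → (0, 10)
3A = (0, 10).
Next 2B:
Repeated addition: build up to 2B.
2B: tangent at (17, 4): λ = (3·17² + 0)/(2·4) ≡ 12/8. 8⁻¹ ≡ 12 (mod 19) since 8·12 = 96 ≡ 1, so λ ≡ 12·12 ≡ 11.
  x = λ² - 17 - 17 = 121 - 34 ≡ 11; y = λ·(17 - 11) - 4 ≡ 5. → (11, 5)
2B = (11, 5).
Finally 3A + 2B:
(0, 10) + (11, 5). λ = (5 - 10)/(11 - 0) ≡ 14/11 mod 19. 11⁻¹ ≡ 7 (mod 19) since 11·7 = 77 ≡ 1, so λ ≡ 3.
  x = λ² - 0 - 11 = 9 - 11 ≡ 17; y = λ·(0 - 17) - 10 ≡ 15. → (17, 15)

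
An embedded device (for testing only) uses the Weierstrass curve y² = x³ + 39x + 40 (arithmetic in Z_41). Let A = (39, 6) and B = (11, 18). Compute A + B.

(28, 1)

(39, 6) + (11, 18). λ = (18 - 6)/(11 - 39) ≡ 12/13 mod 41. 13⁻¹ ≡ 19 (mod 41), so λ ≡ 23.
  x = λ² - 39 - 11 = 529 - 50 ≡ 28; y = λ·(39 - 28) - 6 ≡ 1. → (28, 1)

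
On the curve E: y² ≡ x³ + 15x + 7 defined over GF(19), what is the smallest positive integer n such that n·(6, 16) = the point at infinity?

2P: tangent at (6, 16): λ = (3·6² + 15)/(2·16) ≡ 9/13. 13⁻¹ ≡ 3 (mod 19), so λ ≡ 9·3 ≡ 8.
  x = λ² - 6 - 6 = 64 - 12 ≡ 14; y = λ·(6 - 14) - 16 ≡ 15. → (14, 15)
3P: (14, 15) + (6, 16). λ = (16 - 15)/(6 - 14) ≡ 1/11 mod 19. 11⁻¹ ≡ 7 (mod 19), so λ ≡ 7.
  x = λ² - 14 - 6 = 49 - 20 ≡ 10; y = λ·(14 - 10) - 15 ≡ 13. → (10, 13)
4P: (10, 13) + (6, 16). λ = (16 - 13)/(6 - 10) ≡ 3/15 mod 19. 15⁻¹ ≡ 14 (mod 19) since 15·14 = 210 ≡ 1, so λ ≡ 4.
  x = λ² - 10 - 6 = 16 - 16 ≡ 0; y = λ·(10 - 0) - 13 ≡ 8. → (0, 8)
5P: (0, 8) + (6, 16). λ = (16 - 8)/(6 - 0) ≡ 8/6 mod 19. 6⁻¹ ≡ 16 (mod 19) since 6·16 = 96 ≡ 1, so λ ≡ 14.
  x = λ² - 0 - 6 = 196 - 6 ≡ 0; y = λ·(0 - 0) - 8 ≡ 11. → (0, 11)
6P: (0, 11) + (6, 16). λ = (16 - 11)/(6 - 0) ≡ 5/6 mod 19. 6⁻¹ ≡ 16 (mod 19), so λ ≡ 4.
  x = λ² - 0 - 6 = 16 - 6 ≡ 10; y = λ·(0 - 10) - 11 ≡ 6. → (10, 6)
7P: (10, 6) + (6, 16). λ = (16 - 6)/(6 - 10) ≡ 10/15 mod 19. 15⁻¹ ≡ 14 (mod 19), so λ ≡ 7.
  x = λ² - 10 - 6 = 49 - 16 ≡ 14; y = λ·(10 - 14) - 6 ≡ 4. → (14, 4)
8P: (14, 4) + (6, 16). λ = (16 - 4)/(6 - 14) ≡ 12/11 mod 19. 11⁻¹ ≡ 7 (mod 19), so λ ≡ 8.
  x = λ² - 14 - 6 = 64 - 20 ≡ 6; y = λ·(14 - 6) - 4 ≡ 3. → (6, 3)
9P: (6, 3) + (6, 16): same x and y₁ ≡ -y₂, so the sum is the point at infinity.
9P = the point at infinity, so the order is 9.

9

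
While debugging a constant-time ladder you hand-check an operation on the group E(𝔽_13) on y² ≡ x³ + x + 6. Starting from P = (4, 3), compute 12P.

(4, 10)

Double-and-add on 12 = (1100)₂. Start with P = (4, 3) for the leading 1-bit.
double: tangent at (4, 3): λ = (3·4² + 1)/(2·3) ≡ 10/6. 6⁻¹ ≡ 11 (mod 13), so λ ≡ 10·11 ≡ 6.
  x = λ² - 4 - 4 = 36 - 8 ≡ 2; y = λ·(4 - 2) - 3 ≡ 9. → (2, 9)
add P: (2, 9) + (4, 3). λ = (3 - 9)/(4 - 2) ≡ 7/2 mod 13. 2⁻¹ ≡ 7 (mod 13), so λ ≡ 10.
  x = λ² - 2 - 4 = 100 - 6 ≡ 3; y = λ·(2 - 3) - 9 ≡ 7. → (3, 7)
double: tangent at (3, 7): λ = (3·3² + 1)/(2·7) ≡ 2/1. 1⁻¹ ≡ 1 (mod 13) since 1·1 = 1 ≡ 1, so λ ≡ 2·1 ≡ 2.
  x = λ² - 3 - 3 = 4 - 6 ≡ 11; y = λ·(3 - 11) - 7 ≡ 3. → (11, 3)
double: tangent at (11, 3): λ = (3·11² + 1)/(2·3) ≡ 0/6. 6⁻¹ ≡ 11 (mod 13), so λ ≡ 0·11 ≡ 0.
  x = λ² - 11 - 11 = 0 - 22 ≡ 4; y = λ·(11 - 4) - 3 ≡ 10. → (4, 10)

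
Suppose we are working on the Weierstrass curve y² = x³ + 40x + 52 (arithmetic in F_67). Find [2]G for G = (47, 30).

(13, 25)

tangent at (47, 30): λ = (3·47² + 40)/(2·30) ≡ 34/60. 60⁻¹ ≡ 19 (mod 67), so λ ≡ 34·19 ≡ 43.
  x = λ² - 47 - 47 = 1849 - 94 ≡ 13; y = λ·(47 - 13) - 30 ≡ 25. → (13, 25)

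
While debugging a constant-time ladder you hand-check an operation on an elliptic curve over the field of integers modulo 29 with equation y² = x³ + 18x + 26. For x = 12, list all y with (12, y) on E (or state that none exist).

none

x³ + 18x + 26 = 1970 ≡ 27 (mod 29).
27 is a non-residue mod 29; no y exists.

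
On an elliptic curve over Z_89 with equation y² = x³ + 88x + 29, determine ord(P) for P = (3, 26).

5

2P: tangent at (3, 26): λ = (3·3² + 88)/(2·26) ≡ 26/52. 52⁻¹ ≡ 12 (mod 89), so λ ≡ 26·12 ≡ 45.
  x = λ² - 3 - 3 = 2025 - 6 ≡ 61; y = λ·(3 - 61) - 26 ≡ 34. → (61, 34)
3P: (61, 34) + (3, 26). λ = (26 - 34)/(3 - 61) ≡ 81/31 mod 89. 31⁻¹ ≡ 23 (mod 89), so λ ≡ 83.
  x = λ² - 61 - 3 = 6889 - 64 ≡ 61; y = λ·(61 - 61) - 34 ≡ 55. → (61, 55)
4P: (61, 55) + (3, 26). λ = (26 - 55)/(3 - 61) ≡ 60/31 mod 89. 31⁻¹ ≡ 23 (mod 89) since 31·23 = 713 ≡ 1, so λ ≡ 45.
  x = λ² - 61 - 3 = 2025 - 64 ≡ 3; y = λ·(61 - 3) - 55 ≡ 63. → (3, 63)
5P: (3, 63) + (3, 26): same x and y₁ ≡ -y₂, so the sum is O.
5P = O, so the order is 5.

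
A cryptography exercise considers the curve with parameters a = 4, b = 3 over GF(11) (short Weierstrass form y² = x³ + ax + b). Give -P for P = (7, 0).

(7, 0)

-(7, 0) = (7, -0 mod 11) = (7, 0).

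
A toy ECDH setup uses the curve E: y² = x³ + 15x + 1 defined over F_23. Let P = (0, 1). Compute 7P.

Repeated addition: build up to 7P.
2P: tangent at (0, 1): λ = (3·0² + 15)/(2·1) ≡ 15/2. 2⁻¹ ≡ 12 (mod 23), so λ ≡ 15·12 ≡ 19.
  x = λ² - 0 - 0 = 361 - 0 ≡ 16; y = λ·(0 - 16) - 1 ≡ 17. → (16, 17)
3P: (16, 17) + (0, 1). λ = (1 - 17)/(0 - 16) ≡ 7/7 mod 23. 7⁻¹ ≡ 10 (mod 23), so λ ≡ 1.
  x = λ² - 16 - 0 = 1 - 16 ≡ 8; y = λ·(16 - 8) - 17 ≡ 14. → (8, 14)
4P: (8, 14) + (0, 1). λ = (1 - 14)/(0 - 8) ≡ 10/15 mod 23. 15⁻¹ ≡ 20 (mod 23), so λ ≡ 16.
  x = λ² - 8 - 0 = 256 - 8 ≡ 18; y = λ·(8 - 18) - 14 ≡ 10. → (18, 10)
5P: (18, 10) + (0, 1). λ = (1 - 10)/(0 - 18) ≡ 14/5 mod 23. 5⁻¹ ≡ 14 (mod 23), so λ ≡ 12.
  x = λ² - 18 - 0 = 144 - 18 ≡ 11; y = λ·(18 - 11) - 10 ≡ 5. → (11, 5)
6P: (11, 5) + (0, 1). λ = (1 - 5)/(0 - 11) ≡ 19/12 mod 23. 12⁻¹ ≡ 2 (mod 23) since 12·2 = 24 ≡ 1, so λ ≡ 15.
  x = λ² - 11 - 0 = 225 - 11 ≡ 7; y = λ·(11 - 7) - 5 ≡ 9. → (7, 9)
7P: (7, 9) + (0, 1). λ = (1 - 9)/(0 - 7) ≡ 15/16 mod 23. 16⁻¹ ≡ 13 (mod 23), so λ ≡ 11.
  x = λ² - 7 - 0 = 121 - 7 ≡ 22; y = λ·(7 - 22) - 9 ≡ 10. → (22, 10)

(22, 10)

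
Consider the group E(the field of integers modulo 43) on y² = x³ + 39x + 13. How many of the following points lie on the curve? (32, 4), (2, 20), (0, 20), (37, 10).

(32, 4): 4² ≡ 16, rhs ≡ 16 → on.
(2, 20): 20² ≡ 13, rhs ≡ 13 → on.
(0, 20): 20² ≡ 13, rhs ≡ 13 → on.
(37, 10): 10² ≡ 14, rhs ≡ 36 → off.

3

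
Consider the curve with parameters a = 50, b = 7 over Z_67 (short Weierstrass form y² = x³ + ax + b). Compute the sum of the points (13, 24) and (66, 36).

(53, 39)

(13, 24) + (66, 36). λ = (36 - 24)/(66 - 13) ≡ 12/53 mod 67. 53⁻¹ ≡ 43 (mod 67), so λ ≡ 47.
  x = λ² - 13 - 66 = 2209 - 79 ≡ 53; y = λ·(13 - 53) - 24 ≡ 39. → (53, 39)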